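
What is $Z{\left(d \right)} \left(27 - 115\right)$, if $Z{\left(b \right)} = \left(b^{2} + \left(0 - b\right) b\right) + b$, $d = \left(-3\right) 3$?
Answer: $792$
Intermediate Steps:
$d = -9$
$Z{\left(b \right)} = b$ ($Z{\left(b \right)} = \left(b^{2} + - b b\right) + b = \left(b^{2} - b^{2}\right) + b = 0 + b = b$)
$Z{\left(d \right)} \left(27 - 115\right) = - 9 \left(27 - 115\right) = \left(-9\right) \left(-88\right) = 792$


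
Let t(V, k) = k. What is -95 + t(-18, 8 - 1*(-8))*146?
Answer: 2241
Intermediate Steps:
-95 + t(-18, 8 - 1*(-8))*146 = -95 + (8 - 1*(-8))*146 = -95 + (8 + 8)*146 = -95 + 16*146 = -95 + 2336 = 2241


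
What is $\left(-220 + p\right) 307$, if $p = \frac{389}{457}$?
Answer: $- \frac{30746357}{457} \approx -67279.0$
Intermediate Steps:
$p = \frac{389}{457}$ ($p = 389 \cdot \frac{1}{457} = \frac{389}{457} \approx 0.8512$)
$\left(-220 + p\right) 307 = \left(-220 + \frac{389}{457}\right) 307 = \left(- \frac{100151}{457}\right) 307 = - \frac{30746357}{457}$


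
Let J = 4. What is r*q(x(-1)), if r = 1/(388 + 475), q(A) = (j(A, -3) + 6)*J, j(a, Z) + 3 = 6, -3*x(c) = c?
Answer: 36/863 ≈ 0.041715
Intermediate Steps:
x(c) = -c/3
j(a, Z) = 3 (j(a, Z) = -3 + 6 = 3)
q(A) = 36 (q(A) = (3 + 6)*4 = 9*4 = 36)
r = 1/863 ≈ 0.0011587
r*q(x(-1)) = (1/863)*36 = 36/863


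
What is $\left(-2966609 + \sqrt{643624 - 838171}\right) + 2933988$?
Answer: $-32621 + i \sqrt{194547} \approx -32621.0 + 441.07 i$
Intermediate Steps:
$\left(-2966609 + \sqrt{643624 - 838171}\right) + 2933988 = \left(-2966609 + \sqrt{-194547}\right) + 2933988 = \left(-2966609 + i \sqrt{194547}\right) + 2933988 = -32621 + i \sqrt{194547}$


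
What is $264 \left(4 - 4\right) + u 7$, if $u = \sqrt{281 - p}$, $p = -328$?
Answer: $7 \sqrt{609} \approx 172.75$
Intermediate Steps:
$u = \sqrt{609}$ ($u = \sqrt{281 - -328} = \sqrt{281 + 328} = \sqrt{609} \approx 24.678$)
$264 \left(4 - 4\right) + u 7 = 264 \left(4 - 4\right) + \sqrt{609} \cdot 7 = 264 \cdot 0 + 7 \sqrt{609} = 0 + 7 \sqrt{609} = 7 \sqrt{609}$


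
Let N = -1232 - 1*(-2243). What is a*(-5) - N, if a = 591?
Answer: -3966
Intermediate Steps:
N = 1011 (N = -1232 + 2243 = 1011)
a*(-5) - N = 591*(-5) - 1*1011 = -2955 - 1011 = -3966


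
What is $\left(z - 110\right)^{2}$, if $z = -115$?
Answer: $50625$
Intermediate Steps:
$\left(z - 110\right)^{2} = \left(-115 - 110\right)^{2} = \left(-225\right)^{2} = 50625$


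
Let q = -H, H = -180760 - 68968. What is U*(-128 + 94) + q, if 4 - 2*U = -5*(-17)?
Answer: 251105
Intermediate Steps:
H = -249728
q = 249728 (q = -1*(-249728) = 249728)
U = -81/2 (U = 2 - (-5)*(-17)/2 = 2 - ½*85 = 2 - 85/2 = -81/2 ≈ -40.500)
U*(-128 + 94) + q = -81*(-128 + 94)/2 + 249728 = -81/2*(-34) + 249728 = 1377 + 249728 = 251105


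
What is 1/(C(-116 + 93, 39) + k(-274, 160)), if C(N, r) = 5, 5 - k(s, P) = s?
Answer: 1/284 ≈ 0.0035211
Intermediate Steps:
k(s, P) = 5 - s
1/(C(-116 + 93, 39) + k(-274, 160)) = 1/(5 + (5 - 1*(-274))) = 1/(5 + (5 + 274)) = 1/(5 + 279) = 1/284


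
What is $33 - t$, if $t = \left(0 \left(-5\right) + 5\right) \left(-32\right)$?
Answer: $193$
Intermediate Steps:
$t = -160$ ($t = \left(0 + 5\right) \left(-32\right) = 5 \left(-32\right) = -160$)
$33 - t = 33 - -160 = 33 + 160 = 193$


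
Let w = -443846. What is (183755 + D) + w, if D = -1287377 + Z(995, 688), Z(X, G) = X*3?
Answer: -1544483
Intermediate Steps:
Z(X, G) = 3*X
D = -1284392 (D = -1287377 + 3*995 = -1287377 + 2985 = -1284392)
(183755 + D) + w = (183755 - 1284392) - 443846 = -1100637 - 443846 = -1544483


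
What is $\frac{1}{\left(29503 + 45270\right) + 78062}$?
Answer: $\frac{1}{152835} \approx 6.543 \cdot 10^{-6}$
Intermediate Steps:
$\frac{1}{\left(29503 + 45270\right) + 78062} = \frac{1}{74773 + 78062} = \frac{1}{152835}$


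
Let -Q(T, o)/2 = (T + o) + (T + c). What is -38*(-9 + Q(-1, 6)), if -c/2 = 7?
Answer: -418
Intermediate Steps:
c = -14 (c = -2*7 = -14)
Q(T, o) = 28 - 4*T - 2*o (Q(T, o) = -2*((T + o) + (T - 14)) = -2*((T + o) + (-14 + T)) = -2*(-14 + o + 2*T) = 28 - 4*T - 2*o)
-38*(-9 + Q(-1, 6)) = -38*(-9 + (28 - 4*(-1) - 2*6)) = -38*(-9 + (28 + 4 - 12)) = -38*(-9 + 20) = -38*11 = -418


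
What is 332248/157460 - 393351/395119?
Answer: 17335112263/15553859435 ≈ 1.1145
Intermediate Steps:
332248/157460 - 393351/395119 = 332248*(1/157460) - 393351*1/395119 = 83062/39365 - 393351/395119 = 17335112263/15553859435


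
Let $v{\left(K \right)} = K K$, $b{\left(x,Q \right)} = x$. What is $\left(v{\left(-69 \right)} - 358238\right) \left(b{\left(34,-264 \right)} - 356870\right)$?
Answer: $126133318772$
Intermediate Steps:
$v{\left(K \right)} = K^{2}$
$\left(v{\left(-69 \right)} - 358238\right) \left(b{\left(34,-264 \right)} - 356870\right) = \left(\left(-69\right)^{2} - 358238\right) \left(34 - 356870\right) = \left(4761 - 358238\right) \left(-356836\right) = \left(-353477\right) \left(-356836\right) = 126133318772$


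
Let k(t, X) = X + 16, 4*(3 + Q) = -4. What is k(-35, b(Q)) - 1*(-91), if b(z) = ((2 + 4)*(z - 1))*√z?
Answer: 107 - 60*I ≈ 107.0 - 60.0*I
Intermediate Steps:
Q = -4 (Q = -3 + (¼)*(-4) = -3 - 1 = -4)
b(z) = √z*(-6 + 6*z) (b(z) = (6*(-1 + z))*√z = (-6 + 6*z)*√z = √z*(-6 + 6*z))
k(t, X) = 16 + X
k(-35, b(Q)) - 1*(-91) = (16 + 6*√(-4)*(-1 - 4)) - 1*(-91) = (16 + 6*(2*I)*(-5)) + 91 = (16 - 60*I) + 91 = 107 - 60*I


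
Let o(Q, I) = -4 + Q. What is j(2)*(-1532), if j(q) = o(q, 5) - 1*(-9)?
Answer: -10724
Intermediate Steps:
j(q) = 5 + q (j(q) = (-4 + q) - 1*(-9) = (-4 + q) + 9 = 5 + q)
j(2)*(-1532) = (5 + 2)*(-1532) = 7*(-1532) = -10724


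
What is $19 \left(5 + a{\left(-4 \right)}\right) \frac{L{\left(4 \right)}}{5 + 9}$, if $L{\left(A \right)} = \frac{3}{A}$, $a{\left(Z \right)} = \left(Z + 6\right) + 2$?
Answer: $\frac{513}{56} \approx 9.1607$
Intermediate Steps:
$a{\left(Z \right)} = 8 + Z$ ($a{\left(Z \right)} = \left(6 + Z\right) + 2 = 8 + Z$)
$19 \left(5 + a{\left(-4 \right)}\right) \frac{L{\left(4 \right)}}{5 + 9} = 19 \left(5 + \left(8 - 4\right)\right) \frac{3 \cdot \frac{1}{4}}{5 + 9} = 19 \left(5 + 4\right) \frac{3 \cdot \frac{1}{4}}{14} = 19 \cdot 9 \cdot \frac{3}{4} \cdot \frac{1}{14} = 171 \cdot \frac{3}{56} = \frac{513}{56}$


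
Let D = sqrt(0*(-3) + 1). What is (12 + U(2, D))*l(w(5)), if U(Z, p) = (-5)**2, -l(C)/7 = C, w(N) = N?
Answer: -1295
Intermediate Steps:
l(C) = -7*C
D = 1 (D = sqrt(0 + 1) = sqrt(1) = 1)
U(Z, p) = 25
(12 + U(2, D))*l(w(5)) = (12 + 25)*(-7*5) = 37*(-35) = -1295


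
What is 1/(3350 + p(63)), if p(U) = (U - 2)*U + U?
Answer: 1/7256 ≈ 0.00013782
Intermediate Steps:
p(U) = U + U*(-2 + U) (p(U) = (-2 + U)*U + U = U*(-2 + U) + U = U + U*(-2 + U))
1/(3350 + p(63)) = 1/(3350 + 63*(-1 + 63)) = 1/(3350 + 63*62) = 1/(3350 + 3906) = 1/7256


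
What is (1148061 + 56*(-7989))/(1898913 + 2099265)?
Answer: 77853/444242 ≈ 0.17525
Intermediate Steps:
(1148061 + 56*(-7989))/(1898913 + 2099265) = (1148061 - 447384)/3998178 = 700677*(1/3998178) = 77853/444242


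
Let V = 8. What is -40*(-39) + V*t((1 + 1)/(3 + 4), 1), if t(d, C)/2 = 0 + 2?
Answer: 1592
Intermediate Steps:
t(d, C) = 4 (t(d, C) = 2*(0 + 2) = 2*2 = 4)
-40*(-39) + V*t((1 + 1)/(3 + 4), 1) = -40*(-39) + 8*4 = 1560 + 32 = 1592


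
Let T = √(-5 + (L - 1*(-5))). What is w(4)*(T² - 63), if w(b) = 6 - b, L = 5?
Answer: -116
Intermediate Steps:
T = √5 (T = √(-5 + (5 - 1*(-5))) = √(-5 + (5 + 5)) = √(-5 + 10) = √5 ≈ 2.2361)
w(4)*(T² - 63) = (6 - 1*4)*((√5)² - 63) = (6 - 4)*(5 - 63) = 2*(-58) = -116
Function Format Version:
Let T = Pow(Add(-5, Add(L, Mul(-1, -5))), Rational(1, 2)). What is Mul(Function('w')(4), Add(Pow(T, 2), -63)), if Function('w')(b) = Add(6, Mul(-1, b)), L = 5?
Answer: -116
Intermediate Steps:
T = Pow(5, Rational(1, 2)) (T = Pow(Add(-5, Add(5, Mul(-1, -5))), Rational(1, 2)) = Pow(Add(-5, Add(5, 5)), Rational(1, 2)) = Pow(Add(-5, 10), Rational(1, 2)) = Pow(5, Rational(1, 2)) ≈ 2.2361)
Mul(Function('w')(4), Add(Pow(T, 2), -63)) = Mul(Add(6, Mul(-1, 4)), Add(Pow(Pow(5, Rational(1, 2)), 2), -63)) = Mul(Add(6, -4), Add(5, -63)) = Mul(2, -58) = -116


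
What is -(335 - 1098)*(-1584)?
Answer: -1208592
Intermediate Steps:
-(335 - 1098)*(-1584) = -(-763)*(-1584) = -1*1208592 = -1208592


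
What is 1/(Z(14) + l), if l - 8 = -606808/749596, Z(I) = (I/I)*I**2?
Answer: 187399/38077694 ≈ 0.0049215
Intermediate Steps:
Z(I) = I**2 (Z(I) = 1*I**2 = I**2)
l = 1347490/187399 (l = 8 - 606808/749596 = 8 - 606808*1/749596 = 8 - 151702/187399 = 1347490/187399 ≈ 7.1905)
1/(Z(14) + l) = 1/(14**2 + 1347490/187399) = 1/(196 + 1347490/187399) = 1/(38077694/187399) = 187399/38077694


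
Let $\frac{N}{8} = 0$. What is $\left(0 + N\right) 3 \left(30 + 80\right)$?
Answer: $0$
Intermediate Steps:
$N = 0$ ($N = 8 \cdot 0 = 0$)
$\left(0 + N\right) 3 \left(30 + 80\right) = \left(0 + 0\right) 3 \left(30 + 80\right) = 0 \cdot 3 \cdot 110 = 0 \cdot 110 = 0$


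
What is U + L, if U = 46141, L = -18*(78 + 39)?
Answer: 44035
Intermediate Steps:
L = -2106 (L = -18*117 = -2106)
U + L = 46141 - 2106 = 44035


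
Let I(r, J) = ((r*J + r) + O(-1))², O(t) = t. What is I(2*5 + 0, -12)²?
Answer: 151807041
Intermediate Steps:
I(r, J) = (-1 + r + J*r)² (I(r, J) = ((r*J + r) - 1)² = ((J*r + r) - 1)² = ((r + J*r) - 1)² = (-1 + r + J*r)²)
I(2*5 + 0, -12)² = ((-1 + (2*5 + 0) - 12*(2*5 + 0))²)² = ((-1 + (10 + 0) - 12*(10 + 0))²)² = ((-1 + 10 - 12*10)²)² = ((-1 + 10 - 120)²)² = ((-111)²)² = 12321² = 151807041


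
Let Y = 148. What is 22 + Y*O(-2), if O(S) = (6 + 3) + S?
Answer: 1058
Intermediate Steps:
O(S) = 9 + S
22 + Y*O(-2) = 22 + 148*(9 - 2) = 22 + 148*7 = 22 + 1036 = 1058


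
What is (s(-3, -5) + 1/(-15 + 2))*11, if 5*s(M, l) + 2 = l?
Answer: -1056/65 ≈ -16.246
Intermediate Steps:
s(M, l) = -⅖ + l/5
(s(-3, -5) + 1/(-15 + 2))*11 = ((-⅖ + (⅕)*(-5)) + 1/(-15 + 2))*11 = ((-⅖ - 1) + 1/(-13))*11 = (-7/5 - 1/13)*11 = -96/65*11 = -1056/65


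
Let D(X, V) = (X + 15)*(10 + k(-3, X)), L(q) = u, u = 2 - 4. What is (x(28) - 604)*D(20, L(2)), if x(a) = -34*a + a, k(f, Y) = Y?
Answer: -1604400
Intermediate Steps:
u = -2
L(q) = -2
D(X, V) = (10 + X)*(15 + X) (D(X, V) = (X + 15)*(10 + X) = (15 + X)*(10 + X) = (10 + X)*(15 + X))
x(a) = -33*a
(x(28) - 604)*D(20, L(2)) = (-33*28 - 604)*(150 + 20² + 25*20) = (-924 - 604)*(150 + 400 + 500) = -1528*1050 = -1604400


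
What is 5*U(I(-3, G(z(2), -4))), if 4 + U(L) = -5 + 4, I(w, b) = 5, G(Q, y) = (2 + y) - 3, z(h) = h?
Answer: -25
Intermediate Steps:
G(Q, y) = -1 + y
U(L) = -5 (U(L) = -4 + (-5 + 4) = -4 - 1 = -5)
5*U(I(-3, G(z(2), -4))) = 5*(-5) = -25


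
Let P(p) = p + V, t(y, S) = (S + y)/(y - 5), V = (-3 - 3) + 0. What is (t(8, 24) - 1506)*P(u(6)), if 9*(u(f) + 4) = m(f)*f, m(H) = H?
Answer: 8972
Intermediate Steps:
u(f) = -4 + f²/9 (u(f) = -4 + (f*f)/9 = -4 + f²/9)
V = -6 (V = -6 + 0 = -6)
t(y, S) = (S + y)/(-5 + y)
P(p) = -6 + p (P(p) = p - 6 = -6 + p)
(t(8, 24) - 1506)*P(u(6)) = ((24 + 8)/(-5 + 8) - 1506)*(-6 + (-4 + (⅑)*6²)) = (32/3 - 1506)*(-6 + (-4 + (⅑)*36)) = ((⅓)*32 - 1506)*(-6 + (-4 + 4)) = (32/3 - 1506)*(-6 + 0) = -4486/3*(-6) = 8972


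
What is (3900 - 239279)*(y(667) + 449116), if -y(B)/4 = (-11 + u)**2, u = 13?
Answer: -105708708900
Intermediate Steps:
y(B) = -16 (y(B) = -4*(-11 + 13)**2 = -4*2**2 = -4*4 = -16)
(3900 - 239279)*(y(667) + 449116) = (3900 - 239279)*(-16 + 449116) = -235379*449100 = -105708708900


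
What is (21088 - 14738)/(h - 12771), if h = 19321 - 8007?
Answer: -6350/1457 ≈ -4.3583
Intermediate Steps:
h = 11314
(21088 - 14738)/(h - 12771) = (21088 - 14738)/(11314 - 12771) = 6350/(-1457) = 6350*(-1/1457) = -6350/1457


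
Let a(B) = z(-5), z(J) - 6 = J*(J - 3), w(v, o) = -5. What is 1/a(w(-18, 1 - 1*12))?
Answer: 1/46 ≈ 0.021739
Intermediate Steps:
z(J) = 6 + J*(-3 + J) (z(J) = 6 + J*(J - 3) = 6 + J*(-3 + J))
a(B) = 46 (a(B) = 6 + (-5)² - 3*(-5) = 6 + 25 + 15 = 46)
1/a(w(-18, 1 - 1*12)) = 1/46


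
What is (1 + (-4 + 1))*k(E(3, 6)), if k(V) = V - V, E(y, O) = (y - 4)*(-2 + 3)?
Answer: 0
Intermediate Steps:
E(y, O) = -4 + y (E(y, O) = (-4 + y)*1 = -4 + y)
k(V) = 0
(1 + (-4 + 1))*k(E(3, 6)) = (1 + (-4 + 1))*0 = (1 - 3)*0 = -2*0 = 0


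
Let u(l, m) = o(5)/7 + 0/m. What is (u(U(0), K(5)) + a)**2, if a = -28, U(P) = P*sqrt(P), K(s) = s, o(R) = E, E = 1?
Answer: 38025/49 ≈ 776.02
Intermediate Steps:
o(R) = 1
U(P) = P**(3/2)
u(l, m) = 1/7 (u(l, m) = 1/7 + 0/m = 1*(1/7) + 0 = 1/7 + 0 = 1/7)
(u(U(0), K(5)) + a)**2 = (1/7 - 28)**2 = (-195/7)**2 = 38025/49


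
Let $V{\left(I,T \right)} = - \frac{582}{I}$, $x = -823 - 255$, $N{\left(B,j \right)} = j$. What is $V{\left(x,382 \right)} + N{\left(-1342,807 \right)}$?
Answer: $\frac{435264}{539} \approx 807.54$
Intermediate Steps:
$x = -1078$ ($x = -823 - 255 = -1078$)
$V{\left(x,382 \right)} + N{\left(-1342,807 \right)} = - \frac{582}{-1078} + 807 = \left(-582\right) \left(- \frac{1}{1078}\right) + 807 = \frac{291}{539} + 807 = \frac{435264}{539}$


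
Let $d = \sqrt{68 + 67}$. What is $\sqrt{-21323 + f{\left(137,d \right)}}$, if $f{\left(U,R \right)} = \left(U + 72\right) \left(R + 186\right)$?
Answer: $\sqrt{17551 + 627 \sqrt{15}} \approx 141.35$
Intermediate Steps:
$d = 3 \sqrt{15}$ ($d = \sqrt{135} = 3 \sqrt{15} \approx 11.619$)
$f{\left(U,R \right)} = \left(72 + U\right) \left(186 + R\right)$
$\sqrt{-21323 + f{\left(137,d \right)}} = \sqrt{-21323 + \left(13392 + 72 \cdot 3 \sqrt{15} + 186 \cdot 137 + 3 \sqrt{15} \cdot 137\right)} = \sqrt{-21323 + \left(13392 + 216 \sqrt{15} + 25482 + 411 \sqrt{15}\right)} = \sqrt{-21323 + \left(38874 + 627 \sqrt{15}\right)} = \sqrt{17551 + 627 \sqrt{15}}$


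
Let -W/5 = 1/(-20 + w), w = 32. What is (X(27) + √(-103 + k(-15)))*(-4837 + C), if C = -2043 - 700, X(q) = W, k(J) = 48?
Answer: 9475/3 - 7580*I*√55 ≈ 3158.3 - 56215.0*I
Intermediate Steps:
W = -5/12 (W = -5/(-20 + 32) = -5/12 ≈ -0.41667)
X(q) = -5/12
C = -2743
(X(27) + √(-103 + k(-15)))*(-4837 + C) = (-5/12 + √(-103 + 48))*(-4837 - 2743) = (-5/12 + √(-55))*(-7580) = (-5/12 + I*√55)*(-7580) = 9475/3 - 7580*I*√55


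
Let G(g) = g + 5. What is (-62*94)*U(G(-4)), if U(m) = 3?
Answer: -17484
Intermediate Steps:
G(g) = 5 + g
(-62*94)*U(G(-4)) = -62*94*3 = -5828*3 = -17484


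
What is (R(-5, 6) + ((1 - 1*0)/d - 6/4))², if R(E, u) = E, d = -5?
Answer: 4489/100 ≈ 44.890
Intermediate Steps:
(R(-5, 6) + ((1 - 1*0)/d - 6/4))² = (-5 + ((1 - 1*0)/(-5) - 6/4))² = (-5 + ((1 + 0)*(-⅕) - 6*¼))² = (-5 + (1*(-⅕) - 3/2))² = (-5 + (-⅕ - 3/2))² = (-5 - 17/10)² = (-67/10)² = 4489/100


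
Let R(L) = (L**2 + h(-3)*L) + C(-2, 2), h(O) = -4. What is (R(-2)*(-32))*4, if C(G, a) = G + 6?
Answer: -2048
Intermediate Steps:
C(G, a) = 6 + G
R(L) = 4 + L**2 - 4*L (R(L) = (L**2 - 4*L) + (6 - 2) = (L**2 - 4*L) + 4 = 4 + L**2 - 4*L)
(R(-2)*(-32))*4 = ((4 + (-2)**2 - 4*(-2))*(-32))*4 = ((4 + 4 + 8)*(-32))*4 = (16*(-32))*4 = -512*4 = -2048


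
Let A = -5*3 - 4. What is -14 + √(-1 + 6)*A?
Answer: -14 - 19*√5 ≈ -56.485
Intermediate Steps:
A = -19 (A = -15 - 4 = -19)
-14 + √(-1 + 6)*A = -14 + √(-1 + 6)*(-19) = -14 + √5*(-19) = -14 - 19*√5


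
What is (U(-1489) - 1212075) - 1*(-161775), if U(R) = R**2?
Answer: 1166821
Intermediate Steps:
(U(-1489) - 1212075) - 1*(-161775) = ((-1489)**2 - 1212075) - 1*(-161775) = (2217121 - 1212075) + 161775 = 1005046 + 161775 = 1166821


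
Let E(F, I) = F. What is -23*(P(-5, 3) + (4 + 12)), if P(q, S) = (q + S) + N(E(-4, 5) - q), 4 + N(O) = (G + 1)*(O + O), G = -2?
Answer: -184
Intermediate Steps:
N(O) = -4 - 2*O (N(O) = -4 + (-2 + 1)*(O + O) = -4 - 2*O)
P(q, S) = 4 + S + 3*q (P(q, S) = (q + S) + (-4 - 2*(-4 - q)) = (S + q) + (-4 + (8 + 2*q)) = (S + q) + (4 + 2*q) = 4 + S + 3*q)
-23*(P(-5, 3) + (4 + 12)) = -23*((4 + 3 + 3*(-5)) + (4 + 12)) = -23*((4 + 3 - 15) + 16) = -23*(-8 + 16) = -23*8 = -184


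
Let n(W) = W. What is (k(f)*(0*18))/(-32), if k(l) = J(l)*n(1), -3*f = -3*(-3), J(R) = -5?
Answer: 0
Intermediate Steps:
f = -3 (f = -(-1)*(-3) = -⅓*9 = -3)
k(l) = -5 (k(l) = -5*1 = -5)
(k(f)*(0*18))/(-32) = -0*18/(-32) = -5*0*(-1/32) = 0*(-1/32) = 0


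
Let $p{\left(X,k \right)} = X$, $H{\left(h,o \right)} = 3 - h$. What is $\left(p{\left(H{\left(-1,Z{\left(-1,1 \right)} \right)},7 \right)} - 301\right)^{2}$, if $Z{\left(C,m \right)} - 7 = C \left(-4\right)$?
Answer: $88209$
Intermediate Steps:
$Z{\left(C,m \right)} = 7 - 4 C$ ($Z{\left(C,m \right)} = 7 + C \left(-4\right) = 7 - 4 C$)
$\left(p{\left(H{\left(-1,Z{\left(-1,1 \right)} \right)},7 \right)} - 301\right)^{2} = \left(\left(3 - -1\right) - 301\right)^{2} = \left(\left(3 + 1\right) - 301\right)^{2} = \left(4 - 301\right)^{2} = \left(-297\right)^{2} = 88209$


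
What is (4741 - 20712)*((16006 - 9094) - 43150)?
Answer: 578757098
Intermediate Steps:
(4741 - 20712)*((16006 - 9094) - 43150) = -15971*(6912 - 43150) = -15971*(-36238) = 578757098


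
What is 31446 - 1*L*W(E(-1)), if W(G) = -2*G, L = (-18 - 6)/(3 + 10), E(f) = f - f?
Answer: 31446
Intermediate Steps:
E(f) = 0
L = -24/13 ≈ -1.8462
31446 - 1*L*W(E(-1)) = 31446 - 1*(-24/13)*(-2*0) = 31446 - (-24)*0/13 = 31446 - 1*0 = 31446 + 0 = 31446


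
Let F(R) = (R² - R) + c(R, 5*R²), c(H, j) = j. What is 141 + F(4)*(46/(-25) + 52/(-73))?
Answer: -171211/1825 ≈ -93.814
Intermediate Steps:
F(R) = -R + 6*R² (F(R) = (R² - R) + 5*R² = -R + 6*R²)
141 + F(4)*(46/(-25) + 52/(-73)) = 141 + (4*(-1 + 6*4))*(46/(-25) + 52/(-73)) = 141 + (4*(-1 + 24))*(46*(-1/25) + 52*(-1/73)) = 141 + (4*23)*(-46/25 - 52/73) = 141 + 92*(-4658/1825) = 141 - 428536/1825 = -171211/1825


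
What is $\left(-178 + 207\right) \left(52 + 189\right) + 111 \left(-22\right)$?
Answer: $4547$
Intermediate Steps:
$\left(-178 + 207\right) \left(52 + 189\right) + 111 \left(-22\right) = 29 \cdot 241 - 2442 = 6989 - 2442 = 4547$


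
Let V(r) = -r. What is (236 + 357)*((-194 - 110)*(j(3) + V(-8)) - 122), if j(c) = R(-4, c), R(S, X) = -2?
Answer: -1153978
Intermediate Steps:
j(c) = -2
(236 + 357)*((-194 - 110)*(j(3) + V(-8)) - 122) = (236 + 357)*((-194 - 110)*(-2 - 1*(-8)) - 122) = 593*(-304*(-2 + 8) - 122) = 593*(-304*6 - 122) = 593*(-1824 - 122) = 593*(-1946) = -1153978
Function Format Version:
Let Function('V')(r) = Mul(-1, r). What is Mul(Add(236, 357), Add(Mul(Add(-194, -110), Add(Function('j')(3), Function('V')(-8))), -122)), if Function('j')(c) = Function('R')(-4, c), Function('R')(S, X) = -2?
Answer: -1153978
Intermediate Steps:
Function('j')(c) = -2
Mul(Add(236, 357), Add(Mul(Add(-194, -110), Add(Function('j')(3), Function('V')(-8))), -122)) = Mul(Add(236, 357), Add(Mul(Add(-194, -110), Add(-2, Mul(-1, -8))), -122)) = Mul(593, Add(Mul(-304, Add(-2, 8)), -122)) = Mul(593, Add(Mul(-304, 6), -122)) = Mul(593, Add(-1824, -122)) = Mul(593, -1946) = -1153978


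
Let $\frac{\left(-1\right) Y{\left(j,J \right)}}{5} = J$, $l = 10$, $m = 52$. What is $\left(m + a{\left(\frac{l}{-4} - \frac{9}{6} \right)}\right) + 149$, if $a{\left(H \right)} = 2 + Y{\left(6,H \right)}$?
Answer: $223$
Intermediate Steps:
$Y{\left(j,J \right)} = - 5 J$
$a{\left(H \right)} = 2 - 5 H$
$\left(m + a{\left(\frac{l}{-4} - \frac{9}{6} \right)}\right) + 149 = \left(52 - \left(-2 + 5 \left(\frac{10}{-4} - \frac{9}{6}\right)\right)\right) + 149 = \left(52 - \left(-2 + 5 \left(10 \left(- \frac{1}{4}\right) - \frac{3}{2}\right)\right)\right) + 149 = \left(52 - \left(-2 + 5 \left(- \frac{5}{2} - \frac{3}{2}\right)\right)\right) + 149 = \left(52 + \left(2 - -20\right)\right) + 149 = \left(52 + \left(2 + 20\right)\right) + 149 = \left(52 + 22\right) + 149 = 74 + 149 = 223$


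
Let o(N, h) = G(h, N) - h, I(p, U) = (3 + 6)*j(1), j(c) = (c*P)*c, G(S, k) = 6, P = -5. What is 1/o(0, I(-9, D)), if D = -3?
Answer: 1/51 ≈ 0.019608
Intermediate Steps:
j(c) = -5*c² (j(c) = (c*(-5))*c = (-5*c)*c = -5*c²)
I(p, U) = -45 (I(p, U) = (3 + 6)*(-5*1²) = 9*(-5*1) = 9*(-5) = -45)
o(N, h) = 6 - h
1/o(0, I(-9, D)) = 1/(6 - 1*(-45)) = 1/(6 + 45) = 1/51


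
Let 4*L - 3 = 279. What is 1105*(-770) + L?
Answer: -1701559/2 ≈ -8.5078e+5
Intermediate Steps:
L = 141/2 (L = 3/4 + (1/4)*279 = 3/4 + 279/4 = 141/2 ≈ 70.500)
1105*(-770) + L = 1105*(-770) + 141/2 = -850850 + 141/2 = -1701559/2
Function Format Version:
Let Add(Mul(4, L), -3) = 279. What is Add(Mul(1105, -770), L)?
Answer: Rational(-1701559, 2) ≈ -8.5078e+5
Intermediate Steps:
L = Rational(141, 2) (L = Add(Rational(3, 4), Mul(Rational(1, 4), 279)) = Add(Rational(3, 4), Rational(279, 4)) = Rational(141, 2) ≈ 70.500)
Add(Mul(1105, -770), L) = Add(Mul(1105, -770), Rational(141, 2)) = Add(-850850, Rational(141, 2)) = Rational(-1701559, 2)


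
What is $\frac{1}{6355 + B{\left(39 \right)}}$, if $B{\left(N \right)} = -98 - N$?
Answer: $\frac{1}{6218} \approx 0.00016082$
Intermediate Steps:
$\frac{1}{6355 + B{\left(39 \right)}} = \frac{1}{6355 - 137} = \frac{1}{6218}$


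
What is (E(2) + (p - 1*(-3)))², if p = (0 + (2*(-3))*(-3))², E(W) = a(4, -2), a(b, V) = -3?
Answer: 104976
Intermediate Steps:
E(W) = -3
p = 324 (p = (0 - 6*(-3))² = (0 + 18)² = 18² = 324)
(E(2) + (p - 1*(-3)))² = (-3 + (324 - 1*(-3)))² = (-3 + (324 + 3))² = (-3 + 327)² = 324² = 104976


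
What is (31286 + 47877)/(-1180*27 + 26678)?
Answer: -79163/5182 ≈ -15.277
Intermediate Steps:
(31286 + 47877)/(-1180*27 + 26678) = 79163/(-31860 + 26678) = 79163/(-5182) = 79163*(-1/5182) = -79163/5182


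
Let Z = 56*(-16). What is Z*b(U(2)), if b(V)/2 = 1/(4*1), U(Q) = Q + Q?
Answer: -448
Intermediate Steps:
U(Q) = 2*Q
b(V) = ½ (b(V) = 2/((4*1)) = 2/4 = 2*(¼) = ½)
Z = -896
Z*b(U(2)) = -896*½ = -448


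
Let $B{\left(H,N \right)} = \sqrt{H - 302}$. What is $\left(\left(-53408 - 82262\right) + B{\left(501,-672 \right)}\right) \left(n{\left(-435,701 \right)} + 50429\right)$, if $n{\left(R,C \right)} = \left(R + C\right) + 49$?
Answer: $-6884438480 + 50744 \sqrt{199} \approx -6.8837 \cdot 10^{9}$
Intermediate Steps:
$n{\left(R,C \right)} = 49 + C + R$ ($n{\left(R,C \right)} = \left(C + R\right) + 49 = 49 + C + R$)
$B{\left(H,N \right)} = \sqrt{-302 + H}$
$\left(\left(-53408 - 82262\right) + B{\left(501,-672 \right)}\right) \left(n{\left(-435,701 \right)} + 50429\right) = \left(\left(-53408 - 82262\right) + \sqrt{-302 + 501}\right) \left(\left(49 + 701 - 435\right) + 50429\right) = \left(\left(-53408 - 82262\right) + \sqrt{199}\right) \left(315 + 50429\right) = \left(-135670 + \sqrt{199}\right) 50744 = -6884438480 + 50744 \sqrt{199}$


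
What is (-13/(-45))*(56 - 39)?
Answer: 221/45 ≈ 4.9111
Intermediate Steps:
(-13/(-45))*(56 - 39) = -13*(-1/45)*17 = (13/45)*17 = 221/45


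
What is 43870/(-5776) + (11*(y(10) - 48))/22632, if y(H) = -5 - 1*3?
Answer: -62276491/8170152 ≈ -7.6224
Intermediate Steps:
y(H) = -8 (y(H) = -5 - 3 = -8)
43870/(-5776) + (11*(y(10) - 48))/22632 = 43870/(-5776) + (11*(-8 - 48))/22632 = 43870*(-1/5776) + (11*(-56))*(1/22632) = -21935/2888 - 616*1/22632 = -21935/2888 - 77/2829 = -62276491/8170152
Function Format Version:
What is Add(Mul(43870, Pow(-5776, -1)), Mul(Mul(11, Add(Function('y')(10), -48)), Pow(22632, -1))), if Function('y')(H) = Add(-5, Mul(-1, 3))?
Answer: Rational(-62276491, 8170152) ≈ -7.6224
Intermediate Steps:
Function('y')(H) = -8 (Function('y')(H) = Add(-5, -3) = -8)
Add(Mul(43870, Pow(-5776, -1)), Mul(Mul(11, Add(Function('y')(10), -48)), Pow(22632, -1))) = Add(Mul(43870, Pow(-5776, -1)), Mul(Mul(11, Add(-8, -48)), Pow(22632, -1))) = Add(Mul(43870, Rational(-1, 5776)), Mul(Mul(11, -56), Rational(1, 22632))) = Add(Rational(-21935, 2888), Mul(-616, Rational(1, 22632))) = Add(Rational(-21935, 2888), Rational(-77, 2829)) = Rational(-62276491, 8170152)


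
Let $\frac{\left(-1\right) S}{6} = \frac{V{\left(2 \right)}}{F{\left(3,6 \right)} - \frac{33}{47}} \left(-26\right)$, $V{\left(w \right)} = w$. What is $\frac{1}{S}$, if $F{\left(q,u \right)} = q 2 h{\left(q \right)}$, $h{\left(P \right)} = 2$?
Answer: $\frac{177}{4888} \approx 0.036211$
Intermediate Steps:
$F{\left(q,u \right)} = 4 q$ ($F{\left(q,u \right)} = q 2 \cdot 2 = 2 q 2 = 4 q$)
$S = \frac{4888}{177}$ ($S = - 6 \frac{2}{4 \cdot 3 - \frac{33}{47}} \left(-26\right) = - 6 \frac{2}{12 - \frac{33}{47}} \left(-26\right) = - 6 \frac{2}{\frac{531}{47}} \left(-26\right) = - 6 \cdot 2 \cdot \frac{47}{531} \left(-26\right) = - 6 \cdot \frac{94}{531} \left(-26\right) = \left(-6\right) \left(- \frac{2444}{531}\right) = \frac{4888}{177} \approx 27.616$)
$\frac{1}{S} = \frac{1}{\frac{4888}{177}} = \frac{177}{4888}$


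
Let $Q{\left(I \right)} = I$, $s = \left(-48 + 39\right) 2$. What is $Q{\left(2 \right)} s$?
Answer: $-36$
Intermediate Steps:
$s = -18$ ($s = \left(-9\right) 2 = -18$)
$Q{\left(2 \right)} s = 2 \left(-18\right) = -36$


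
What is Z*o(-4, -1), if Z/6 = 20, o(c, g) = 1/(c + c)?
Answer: -15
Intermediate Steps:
o(c, g) = 1/(2*c)
Z = 120 (Z = 6*20 = 120)
Z*o(-4, -1) = 120*((1/2)/(-4)) = 120*((1/2)*(-1/4)) = 120*(-1/8) = -15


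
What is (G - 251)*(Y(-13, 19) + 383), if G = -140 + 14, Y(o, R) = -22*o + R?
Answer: -259376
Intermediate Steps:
Y(o, R) = R - 22*o
G = -126
(G - 251)*(Y(-13, 19) + 383) = (-126 - 251)*((19 - 22*(-13)) + 383) = -377*((19 + 286) + 383) = -377*(305 + 383) = -377*688 = -259376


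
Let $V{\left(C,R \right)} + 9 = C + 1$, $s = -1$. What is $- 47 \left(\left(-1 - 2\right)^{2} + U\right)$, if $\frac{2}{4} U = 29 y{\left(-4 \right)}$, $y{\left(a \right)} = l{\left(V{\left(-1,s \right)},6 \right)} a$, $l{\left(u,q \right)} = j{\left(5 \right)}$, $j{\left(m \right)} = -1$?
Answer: $-11327$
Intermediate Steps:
$V{\left(C,R \right)} = -8 + C$ ($V{\left(C,R \right)} = -9 + \left(C + 1\right) = -9 + \left(1 + C\right) = -8 + C$)
$l{\left(u,q \right)} = -1$
$y{\left(a \right)} = - a$
$U = 232$ ($U = 2 \cdot 29 \left(\left(-1\right) \left(-4\right)\right) = 2 \cdot 29 \cdot 4 = 2 \cdot 116 = 232$)
$- 47 \left(\left(-1 - 2\right)^{2} + U\right) = - 47 \left(\left(-1 - 2\right)^{2} + 232\right) = - 47 \left(\left(-3\right)^{2} + 232\right) = - 47 \left(9 + 232\right) = \left(-47\right) 241 = -11327$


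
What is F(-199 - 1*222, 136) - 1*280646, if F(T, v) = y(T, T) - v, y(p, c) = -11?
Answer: -280793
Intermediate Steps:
F(T, v) = -11 - v
F(-199 - 1*222, 136) - 1*280646 = (-11 - 1*136) - 1*280646 = (-11 - 136) - 280646 = -147 - 280646 = -280793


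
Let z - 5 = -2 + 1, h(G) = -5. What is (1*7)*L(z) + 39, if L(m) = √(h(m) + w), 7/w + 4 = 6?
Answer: 39 + 7*I*√6/2 ≈ 39.0 + 8.5732*I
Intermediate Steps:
w = 7/2 (w = 7/(-4 + 6) = 7/2 ≈ 3.5000)
z = 4 (z = 5 + (-2 + 1) = 5 - 1 = 4)
L(m) = I*√6/2 (L(m) = √(-5 + 7/2) = √(-3/2) = I*√6/2)
(1*7)*L(z) + 39 = (1*7)*(I*√6/2) + 39 = 7*(I*√6/2) + 39 = 7*I*√6/2 + 39 = 39 + 7*I*√6/2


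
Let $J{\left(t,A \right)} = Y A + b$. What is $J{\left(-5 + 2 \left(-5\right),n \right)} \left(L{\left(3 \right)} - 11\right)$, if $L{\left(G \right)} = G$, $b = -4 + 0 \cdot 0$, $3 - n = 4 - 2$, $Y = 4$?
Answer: $0$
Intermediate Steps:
$n = 1$ ($n = 3 - \left(4 - 2\right) = 3 - 2 = 1$)
$b = -4$ ($b = -4 + 0 = -4$)
$J{\left(t,A \right)} = -4 + 4 A$ ($J{\left(t,A \right)} = 4 A - 4 = -4 + 4 A$)
$J{\left(-5 + 2 \left(-5\right),n \right)} \left(L{\left(3 \right)} - 11\right) = \left(-4 + 4 \cdot 1\right) \left(3 - 11\right) = \left(-4 + 4\right) \left(-8\right) = 0 \left(-8\right) = 0$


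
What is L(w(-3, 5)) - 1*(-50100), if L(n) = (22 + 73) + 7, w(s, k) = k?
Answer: 50202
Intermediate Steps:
L(n) = 102 (L(n) = 95 + 7 = 102)
L(w(-3, 5)) - 1*(-50100) = 102 - 1*(-50100) = 102 + 50100 = 50202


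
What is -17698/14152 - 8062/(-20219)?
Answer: -121871219/143069644 ≈ -0.85183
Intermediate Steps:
-17698/14152 - 8062/(-20219) = -17698*1/14152 - 8062*(-1/20219) = -8849/7076 + 8062/20219 = -121871219/143069644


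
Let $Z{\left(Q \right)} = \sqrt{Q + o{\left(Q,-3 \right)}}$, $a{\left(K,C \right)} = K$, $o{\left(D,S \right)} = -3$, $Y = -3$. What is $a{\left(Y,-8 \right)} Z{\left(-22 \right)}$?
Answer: $- 15 i \approx - 15.0 i$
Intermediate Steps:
$Z{\left(Q \right)} = \sqrt{-3 + Q}$ ($Z{\left(Q \right)} = \sqrt{Q - 3} = \sqrt{-3 + Q}$)
$a{\left(Y,-8 \right)} Z{\left(-22 \right)} = - 3 \sqrt{-3 - 22} = - 3 \sqrt{-25} = - 3 \cdot 5 i = - 15 i$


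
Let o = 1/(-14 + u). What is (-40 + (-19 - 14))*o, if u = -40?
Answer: 73/54 ≈ 1.3519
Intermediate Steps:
o = -1/54 (o = 1/(-14 - 40) = 1/(-54) = -1/54 ≈ -0.018519)
(-40 + (-19 - 14))*o = (-40 + (-19 - 14))*(-1/54) = (-40 - 33)*(-1/54) = -73*(-1/54) = 73/54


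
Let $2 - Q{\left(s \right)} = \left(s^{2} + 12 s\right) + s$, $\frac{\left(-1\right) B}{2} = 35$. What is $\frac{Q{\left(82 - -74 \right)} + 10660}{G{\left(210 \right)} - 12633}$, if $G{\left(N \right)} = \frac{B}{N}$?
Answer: $\frac{23553}{18950} \approx 1.2429$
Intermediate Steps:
$B = -70$ ($B = \left(-2\right) 35 = -70$)
$Q{\left(s \right)} = 2 - s^{2} - 13 s$ ($Q{\left(s \right)} = 2 - \left(\left(s^{2} + 12 s\right) + s\right) = 2 - \left(s^{2} + 13 s\right) = 2 - s^{2} - 13 s$)
$G{\left(N \right)} = - \frac{70}{N}$
$\frac{Q{\left(82 - -74 \right)} + 10660}{G{\left(210 \right)} - 12633} = \frac{\left(2 - \left(82 - -74\right)^{2} - 13 \left(82 - -74\right)\right) + 10660}{- \frac{70}{210} - 12633} = \frac{\left(2 - \left(82 + 74\right)^{2} - 13 \left(82 + 74\right)\right) + 10660}{\left(-70\right) \frac{1}{210} - 12633} = \frac{\left(2 - 156^{2} - 2028\right) + 10660}{- \frac{1}{3} - 12633} = \frac{\left(2 - 24336 - 2028\right) + 10660}{- \frac{37900}{3}} = \left(\left(2 - 24336 - 2028\right) + 10660\right) \left(- \frac{3}{37900}\right) = \left(-26362 + 10660\right) \left(- \frac{3}{37900}\right) = \left(-15702\right) \left(- \frac{3}{37900}\right) = \frac{23553}{18950}$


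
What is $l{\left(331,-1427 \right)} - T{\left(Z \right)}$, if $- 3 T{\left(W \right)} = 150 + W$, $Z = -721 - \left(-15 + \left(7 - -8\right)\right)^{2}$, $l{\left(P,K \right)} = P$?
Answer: $\frac{422}{3} \approx 140.67$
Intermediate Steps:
$Z = -721$ ($Z = -721 - \left(-15 + \left(7 + 8\right)\right)^{2} = -721 - \left(-15 + 15\right)^{2} = -721 - 0^{2} = -721 - 0 = -721 + 0 = -721$)
$T{\left(W \right)} = -50 - \frac{W}{3}$ ($T{\left(W \right)} = - \frac{150 + W}{3} = -50 - \frac{W}{3}$)
$l{\left(331,-1427 \right)} - T{\left(Z \right)} = 331 - \left(-50 - - \frac{721}{3}\right) = 331 - \left(-50 + \frac{721}{3}\right) = 331 - \frac{571}{3} = \frac{422}{3}$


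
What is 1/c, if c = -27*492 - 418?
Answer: -1/13702 ≈ -7.2982e-5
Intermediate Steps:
c = -13702 (c = -13284 - 418 = -13702)
1/c = 1/(-13702) = -1/13702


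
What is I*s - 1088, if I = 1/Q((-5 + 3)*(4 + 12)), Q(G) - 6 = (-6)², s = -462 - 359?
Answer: -46517/42 ≈ -1107.5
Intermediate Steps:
s = -821
Q(G) = 42 (Q(G) = 6 + (-6)² = 6 + 36 = 42)
I = 1/42 ≈ 0.023810
I*s - 1088 = (1/42)*(-821) - 1088 = -821/42 - 1088 = -46517/42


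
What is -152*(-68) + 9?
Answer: 10345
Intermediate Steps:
-152*(-68) + 9 = 10336 + 9 = 10345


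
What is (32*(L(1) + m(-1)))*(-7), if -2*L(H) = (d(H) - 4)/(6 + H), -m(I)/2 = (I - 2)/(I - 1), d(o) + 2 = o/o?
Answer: 592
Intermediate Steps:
d(o) = -1 (d(o) = -2 + o/o = -2 + 1 = -1)
m(I) = -2*(-2 + I)/(-1 + I) (m(I) = -2*(I - 2)/(I - 1) = -2*(-2 + I)/(-1 + I))
L(H) = 5/(2*(6 + H)) (L(H) = -(-1 - 4)/(2*(6 + H)) = -(-5)/(2*(6 + H)) = 5/(2*(6 + H)))
(32*(L(1) + m(-1)))*(-7) = (32*(5/(2*(6 + 1)) + 2*(2 - 1*(-1))/(-1 - 1)))*(-7) = (32*((5/2)/7 + 2*(2 + 1)/(-2)))*(-7) = (32*((5/2)*(⅐) + 2*(-½)*3))*(-7) = (32*(5/14 - 3))*(-7) = (32*(-37/14))*(-7) = -592/7*(-7) = 592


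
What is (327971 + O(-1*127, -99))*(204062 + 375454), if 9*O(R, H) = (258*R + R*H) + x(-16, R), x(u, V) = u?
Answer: 566289513160/3 ≈ 1.8876e+11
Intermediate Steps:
O(R, H) = -16/9 + 86*R/3 + H*R/9 (O(R, H) = ((258*R + R*H) - 16)/9 = ((258*R + H*R) - 16)/9 = (-16 + 258*R + H*R)/9 = -16/9 + 86*R/3 + H*R/9)
(327971 + O(-1*127, -99))*(204062 + 375454) = (327971 + (-16/9 + 86*(-1*127)/3 + (⅑)*(-99)*(-1*127)))*(204062 + 375454) = (327971 + (-16/9 + (86/3)*(-127) + (⅑)*(-99)*(-127)))*579516 = (327971 + (-16/9 - 10922/3 + 1397))*579516 = (327971 - 20209/9)*579516 = (2931530/9)*579516 = 566289513160/3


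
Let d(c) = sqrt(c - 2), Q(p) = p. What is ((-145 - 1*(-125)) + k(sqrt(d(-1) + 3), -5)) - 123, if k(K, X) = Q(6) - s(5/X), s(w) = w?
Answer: -136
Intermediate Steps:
d(c) = sqrt(-2 + c)
k(K, X) = 6 - 5/X
((-145 - 1*(-125)) + k(sqrt(d(-1) + 3), -5)) - 123 = ((-145 - 1*(-125)) + (6 - 5/(-5))) - 123 = ((-145 + 125) + (6 - 5*(-1/5))) - 123 = (-20 + (6 + 1)) - 123 = (-20 + 7) - 123 = -13 - 123 = -136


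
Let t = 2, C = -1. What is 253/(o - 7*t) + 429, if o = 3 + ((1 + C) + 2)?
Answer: 3608/9 ≈ 400.89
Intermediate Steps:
o = 5 (o = 3 + ((1 - 1) + 2) = 3 + (0 + 2) = 3 + 2 = 5)
253/(o - 7*t) + 429 = 253/(5 - 7*2) + 429 = 253/(5 - 14) + 429 = 253/(-9) + 429 = 253*(-⅑) + 429 = -253/9 + 429 = 3608/9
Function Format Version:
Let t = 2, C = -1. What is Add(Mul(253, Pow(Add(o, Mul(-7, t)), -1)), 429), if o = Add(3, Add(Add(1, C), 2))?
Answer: Rational(3608, 9) ≈ 400.89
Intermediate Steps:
o = 5 (o = Add(3, Add(Add(1, -1), 2)) = Add(3, Add(0, 2)) = Add(3, 2) = 5)
Add(Mul(253, Pow(Add(o, Mul(-7, t)), -1)), 429) = Add(Mul(253, Pow(Add(5, Mul(-7, 2)), -1)), 429) = Add(Mul(253, Pow(Add(5, -14), -1)), 429) = Add(Mul(253, Pow(-9, -1)), 429) = Add(Mul(253, Rational(-1, 9)), 429) = Add(Rational(-253, 9), 429) = Rational(3608, 9)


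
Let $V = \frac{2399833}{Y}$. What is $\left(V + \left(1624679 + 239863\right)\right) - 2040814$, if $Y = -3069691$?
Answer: $- \frac{541102971785}{3069691} \approx -1.7627 \cdot 10^{5}$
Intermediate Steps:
$V = - \frac{2399833}{3069691}$ ($V = \frac{2399833}{-3069691} = 2399833 \left(- \frac{1}{3069691}\right) = - \frac{2399833}{3069691} \approx -0.78178$)
$\left(V + \left(1624679 + 239863\right)\right) - 2040814 = \left(- \frac{2399833}{3069691} + \left(1624679 + 239863\right)\right) - 2040814 = \left(- \frac{2399833}{3069691} + 1864542\right) - 2040814 = \frac{5723565396689}{3069691} - 2040814 = - \frac{541102971785}{3069691}$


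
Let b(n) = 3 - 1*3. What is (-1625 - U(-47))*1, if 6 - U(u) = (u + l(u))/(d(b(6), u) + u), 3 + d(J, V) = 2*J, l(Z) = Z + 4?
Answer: -8146/5 ≈ -1629.2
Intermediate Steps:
l(Z) = 4 + Z
b(n) = 0 (b(n) = 3 - 3 = 0)
d(J, V) = -3 + 2*J
U(u) = 6 - (4 + 2*u)/(-3 + u) (U(u) = 6 - (u + (4 + u))/((-3 + 2*0) + u) = 6 - (4 + 2*u)/((-3 + 0) + u) = 6 - (4 + 2*u)/(-3 + u))
(-1625 - U(-47))*1 = (-1625 - 2*(-11 + 2*(-47))/(-3 - 47))*1 = (-1625 - 2*(-11 - 94)/(-50))*1 = (-1625 - 2*(-1)*(-105)/50)*1 = (-1625 - 1*21/5)*1 = (-1625 - 21/5)*1 = -8146/5*1 = -8146/5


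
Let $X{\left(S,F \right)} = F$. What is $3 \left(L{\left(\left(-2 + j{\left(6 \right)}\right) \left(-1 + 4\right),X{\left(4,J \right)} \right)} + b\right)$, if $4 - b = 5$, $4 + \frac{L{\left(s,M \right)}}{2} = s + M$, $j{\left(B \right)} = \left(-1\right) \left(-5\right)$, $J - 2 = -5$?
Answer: $9$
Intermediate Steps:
$J = -3$ ($J = 2 - 5 = -3$)
$j{\left(B \right)} = 5$
$L{\left(s,M \right)} = -8 + 2 M + 2 s$ ($L{\left(s,M \right)} = -8 + 2 \left(s + M\right) = -8 + 2 \left(M + s\right) = -8 + \left(2 M + 2 s\right) = -8 + 2 M + 2 s$)
$b = -1$ ($b = 4 - 5 = -1$)
$3 \left(L{\left(\left(-2 + j{\left(6 \right)}\right) \left(-1 + 4\right),X{\left(4,J \right)} \right)} + b\right) = 3 \left(\left(-8 + 2 \left(-3\right) + 2 \left(-2 + 5\right) \left(-1 + 4\right)\right) - 1\right) = 3 \left(\left(-8 - 6 + 2 \cdot 3 \cdot 3\right) - 1\right) = 3 \left(\left(-8 - 6 + 2 \cdot 9\right) - 1\right) = 3 \left(\left(-8 - 6 + 18\right) - 1\right) = 3 \left(4 - 1\right) = 3 \cdot 3 = 9$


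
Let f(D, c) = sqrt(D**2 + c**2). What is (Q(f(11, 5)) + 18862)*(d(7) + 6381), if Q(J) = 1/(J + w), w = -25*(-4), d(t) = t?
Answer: 593656796112/4927 - 3194*sqrt(146)/4927 ≈ 1.2049e+8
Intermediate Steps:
w = 100
Q(J) = 1/(100 + J) (Q(J) = 1/(J + 100) = 1/(100 + J))
(Q(f(11, 5)) + 18862)*(d(7) + 6381) = (1/(100 + sqrt(11**2 + 5**2)) + 18862)*(7 + 6381) = (1/(100 + sqrt(121 + 25)) + 18862)*6388 = (1/(100 + sqrt(146)) + 18862)*6388 = (18862 + 1/(100 + sqrt(146)))*6388 = 120490456 + 6388/(100 + sqrt(146))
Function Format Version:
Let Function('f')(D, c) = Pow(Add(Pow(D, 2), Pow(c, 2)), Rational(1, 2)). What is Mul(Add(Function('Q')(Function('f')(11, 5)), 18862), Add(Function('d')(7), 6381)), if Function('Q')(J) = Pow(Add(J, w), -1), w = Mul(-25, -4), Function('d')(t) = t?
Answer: Add(Rational(593656796112, 4927), Mul(Rational(-3194, 4927), Pow(146, Rational(1, 2)))) ≈ 1.2049e+8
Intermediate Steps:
w = 100
Function('Q')(J) = Pow(Add(100, J), -1) (Function('Q')(J) = Pow(Add(J, 100), -1) = Pow(Add(100, J), -1))
Mul(Add(Function('Q')(Function('f')(11, 5)), 18862), Add(Function('d')(7), 6381)) = Mul(Add(Pow(Add(100, Pow(Add(Pow(11, 2), Pow(5, 2)), Rational(1, 2))), -1), 18862), Add(7, 6381)) = Mul(Add(Pow(Add(100, Pow(Add(121, 25), Rational(1, 2))), -1), 18862), 6388) = Mul(Add(Pow(Add(100, Pow(146, Rational(1, 2))), -1), 18862), 6388) = Mul(Add(18862, Pow(Add(100, Pow(146, Rational(1, 2))), -1)), 6388) = Add(120490456, Mul(6388, Pow(Add(100, Pow(146, Rational(1, 2))), -1)))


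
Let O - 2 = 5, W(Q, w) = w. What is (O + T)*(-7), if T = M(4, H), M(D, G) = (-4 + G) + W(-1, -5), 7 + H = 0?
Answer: 63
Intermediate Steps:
H = -7 (H = -7 + 0 = -7)
O = 7 (O = 2 + 5 = 7)
M(D, G) = -9 + G (M(D, G) = (-4 + G) - 5 = -9 + G)
T = -16 (T = -9 - 7 = -16)
(O + T)*(-7) = (7 - 16)*(-7) = -9*(-7) = 63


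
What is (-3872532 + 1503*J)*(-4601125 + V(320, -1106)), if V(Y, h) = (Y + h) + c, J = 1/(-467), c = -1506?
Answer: 8325159711676899/467 ≈ 1.7827e+13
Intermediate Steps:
J = -1/467 ≈ -0.0021413
V(Y, h) = -1506 + Y + h (V(Y, h) = (Y + h) - 1506 = -1506 + Y + h)
(-3872532 + 1503*J)*(-4601125 + V(320, -1106)) = (-3872532 + 1503*(-1/467))*(-4601125 + (-1506 + 320 - 1106)) = (-3872532 - 1503/467)*(-4601125 - 2292) = -1808473947/467*(-4603417) = 8325159711676899/467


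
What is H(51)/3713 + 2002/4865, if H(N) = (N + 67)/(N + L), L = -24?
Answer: 28753796/69674445 ≈ 0.41269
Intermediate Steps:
H(N) = (67 + N)/(-24 + N) (H(N) = (N + 67)/(N - 24) = (67 + N)/(-24 + N))
H(51)/3713 + 2002/4865 = ((67 + 51)/(-24 + 51))/3713 + 2002/4865 = (118/27)*(1/3713) + 2002*(1/4865) = ((1/27)*118)*(1/3713) + 286/695 = (118/27)*(1/3713) + 286/695 = 118/100251 + 286/695 = 28753796/69674445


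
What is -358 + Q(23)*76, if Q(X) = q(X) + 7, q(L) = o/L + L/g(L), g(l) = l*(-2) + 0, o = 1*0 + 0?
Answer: 136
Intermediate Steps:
o = 0 (o = 0 + 0 = 0)
g(l) = -2*l (g(l) = -2*l + 0 = -2*l)
q(L) = -½ (q(L) = 0/L + L/((-2*L)) = 0 + L*(-1/(2*L)) = 0 - ½ = -½)
Q(X) = 13/2 (Q(X) = -½ + 7 = 13/2)
-358 + Q(23)*76 = -358 + (13/2)*76 = -358 + 494 = 136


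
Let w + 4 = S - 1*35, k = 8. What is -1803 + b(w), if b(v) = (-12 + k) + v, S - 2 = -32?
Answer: -1876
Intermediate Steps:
S = -30 (S = 2 - 32 = -30)
w = -69 (w = -4 + (-30 - 1*35) = -4 + (-30 - 35) = -4 - 65 = -69)
b(v) = -4 + v (b(v) = (-12 + 8) + v = -4 + v)
-1803 + b(w) = -1803 + (-4 - 69) = -1803 - 73 = -1876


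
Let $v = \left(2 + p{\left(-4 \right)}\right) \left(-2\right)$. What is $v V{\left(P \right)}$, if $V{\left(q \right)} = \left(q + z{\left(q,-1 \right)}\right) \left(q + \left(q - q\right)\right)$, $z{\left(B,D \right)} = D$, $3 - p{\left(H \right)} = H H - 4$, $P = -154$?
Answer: $334180$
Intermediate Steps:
$p{\left(H \right)} = 7 - H^{2}$ ($p{\left(H \right)} = 3 - \left(H H - 4\right) = 3 - \left(H^{2} - 4\right) = 3 - \left(-4 + H^{2}\right) = 7 - H^{2}$)
$V{\left(q \right)} = q \left(-1 + q\right)$ ($V{\left(q \right)} = \left(q - 1\right) \left(q + \left(q - q\right)\right) = \left(-1 + q\right) \left(q + 0\right) = \left(-1 + q\right) q = q \left(-1 + q\right)$)
$v = 14$ ($v = \left(2 + \left(7 - \left(-4\right)^{2}\right)\right) \left(-2\right) = \left(2 + \left(7 - 16\right)\right) \left(-2\right) = \left(2 - 9\right) \left(-2\right) = \left(-7\right) \left(-2\right) = 14$)
$v V{\left(P \right)} = 14 \left(- 154 \left(-1 - 154\right)\right) = 14 \left(\left(-154\right) \left(-155\right)\right) = 14 \cdot 23870 = 334180$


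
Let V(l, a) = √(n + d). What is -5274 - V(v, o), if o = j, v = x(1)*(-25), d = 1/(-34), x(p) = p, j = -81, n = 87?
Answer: -5274 - √100538/34 ≈ -5283.3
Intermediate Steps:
d = -1/34 ≈ -0.029412
v = -25 (v = 1*(-25) = -25)
o = -81
V(l, a) = √100538/34 (V(l, a) = √(87 - 1/34) = √(2957/34) = √100538/34)
-5274 - V(v, o) = -5274 - √100538/34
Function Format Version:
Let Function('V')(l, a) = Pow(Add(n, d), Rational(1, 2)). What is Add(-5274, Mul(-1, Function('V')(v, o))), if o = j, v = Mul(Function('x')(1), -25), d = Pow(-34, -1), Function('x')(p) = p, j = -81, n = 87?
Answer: Add(-5274, Mul(Rational(-1, 34), Pow(100538, Rational(1, 2)))) ≈ -5283.3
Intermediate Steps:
d = Rational(-1, 34) ≈ -0.029412
v = -25 (v = Mul(1, -25) = -25)
o = -81
Function('V')(l, a) = Mul(Rational(1, 34), Pow(100538, Rational(1, 2))) (Function('V')(l, a) = Pow(Add(87, Rational(-1, 34)), Rational(1, 2)) = Pow(Rational(2957, 34), Rational(1, 2)) = Mul(Rational(1, 34), Pow(100538, Rational(1, 2))))
Add(-5274, Mul(-1, Function('V')(v, o))) = Add(-5274, Mul(-1, Mul(Rational(1, 34), Pow(100538, Rational(1, 2))))) = Add(-5274, Mul(Rational(-1, 34), Pow(100538, Rational(1, 2))))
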